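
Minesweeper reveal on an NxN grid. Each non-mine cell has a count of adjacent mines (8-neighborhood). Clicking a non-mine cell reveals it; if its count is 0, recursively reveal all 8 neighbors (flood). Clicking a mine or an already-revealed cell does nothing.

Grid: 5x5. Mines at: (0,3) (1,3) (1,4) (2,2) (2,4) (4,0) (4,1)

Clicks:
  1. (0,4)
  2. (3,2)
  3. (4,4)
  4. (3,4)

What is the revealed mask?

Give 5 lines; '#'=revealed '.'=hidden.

Click 1 (0,4) count=3: revealed 1 new [(0,4)] -> total=1
Click 2 (3,2) count=2: revealed 1 new [(3,2)] -> total=2
Click 3 (4,4) count=0: revealed 5 new [(3,3) (3,4) (4,2) (4,3) (4,4)] -> total=7
Click 4 (3,4) count=1: revealed 0 new [(none)] -> total=7

Answer: ....#
.....
.....
..###
..###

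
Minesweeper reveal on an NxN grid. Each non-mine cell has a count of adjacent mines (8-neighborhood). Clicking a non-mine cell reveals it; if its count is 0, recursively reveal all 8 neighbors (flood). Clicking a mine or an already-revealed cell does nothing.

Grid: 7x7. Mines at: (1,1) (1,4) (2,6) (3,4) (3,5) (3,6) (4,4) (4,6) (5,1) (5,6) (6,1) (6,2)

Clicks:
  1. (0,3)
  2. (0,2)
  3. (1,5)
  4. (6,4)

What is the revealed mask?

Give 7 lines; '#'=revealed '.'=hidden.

Click 1 (0,3) count=1: revealed 1 new [(0,3)] -> total=1
Click 2 (0,2) count=1: revealed 1 new [(0,2)] -> total=2
Click 3 (1,5) count=2: revealed 1 new [(1,5)] -> total=3
Click 4 (6,4) count=0: revealed 6 new [(5,3) (5,4) (5,5) (6,3) (6,4) (6,5)] -> total=9

Answer: ..##...
.....#.
.......
.......
.......
...###.
...###.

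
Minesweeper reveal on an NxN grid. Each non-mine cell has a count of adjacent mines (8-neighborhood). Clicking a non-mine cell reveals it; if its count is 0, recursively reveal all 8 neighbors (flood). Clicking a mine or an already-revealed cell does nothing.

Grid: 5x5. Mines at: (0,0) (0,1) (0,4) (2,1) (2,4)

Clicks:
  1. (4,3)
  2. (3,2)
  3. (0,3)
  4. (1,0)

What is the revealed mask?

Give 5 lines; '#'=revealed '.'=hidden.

Answer: ...#.
#....
.....
#####
#####

Derivation:
Click 1 (4,3) count=0: revealed 10 new [(3,0) (3,1) (3,2) (3,3) (3,4) (4,0) (4,1) (4,2) (4,3) (4,4)] -> total=10
Click 2 (3,2) count=1: revealed 0 new [(none)] -> total=10
Click 3 (0,3) count=1: revealed 1 new [(0,3)] -> total=11
Click 4 (1,0) count=3: revealed 1 new [(1,0)] -> total=12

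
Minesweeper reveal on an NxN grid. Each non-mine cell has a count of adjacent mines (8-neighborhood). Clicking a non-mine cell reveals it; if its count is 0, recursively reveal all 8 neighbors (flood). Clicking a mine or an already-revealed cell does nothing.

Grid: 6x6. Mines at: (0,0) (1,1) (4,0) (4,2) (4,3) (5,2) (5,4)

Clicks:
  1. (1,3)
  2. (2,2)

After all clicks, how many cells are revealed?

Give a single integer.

Answer: 18

Derivation:
Click 1 (1,3) count=0: revealed 18 new [(0,2) (0,3) (0,4) (0,5) (1,2) (1,3) (1,4) (1,5) (2,2) (2,3) (2,4) (2,5) (3,2) (3,3) (3,4) (3,5) (4,4) (4,5)] -> total=18
Click 2 (2,2) count=1: revealed 0 new [(none)] -> total=18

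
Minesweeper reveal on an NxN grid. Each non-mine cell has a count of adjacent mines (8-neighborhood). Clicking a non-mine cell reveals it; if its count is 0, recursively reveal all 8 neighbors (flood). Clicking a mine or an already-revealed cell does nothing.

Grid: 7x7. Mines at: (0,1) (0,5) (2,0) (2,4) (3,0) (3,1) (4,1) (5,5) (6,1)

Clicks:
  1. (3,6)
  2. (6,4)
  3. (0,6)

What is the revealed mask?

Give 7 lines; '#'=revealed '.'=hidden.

Answer: ......#
.....##
.....##
.....##
.....##
.......
....#..

Derivation:
Click 1 (3,6) count=0: revealed 8 new [(1,5) (1,6) (2,5) (2,6) (3,5) (3,6) (4,5) (4,6)] -> total=8
Click 2 (6,4) count=1: revealed 1 new [(6,4)] -> total=9
Click 3 (0,6) count=1: revealed 1 new [(0,6)] -> total=10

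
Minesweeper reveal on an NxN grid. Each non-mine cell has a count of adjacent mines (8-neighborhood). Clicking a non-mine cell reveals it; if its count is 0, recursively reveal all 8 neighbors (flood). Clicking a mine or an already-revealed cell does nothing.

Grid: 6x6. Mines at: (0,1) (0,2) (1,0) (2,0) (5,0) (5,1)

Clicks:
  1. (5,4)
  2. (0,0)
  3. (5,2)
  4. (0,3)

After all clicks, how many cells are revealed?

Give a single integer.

Answer: 28

Derivation:
Click 1 (5,4) count=0: revealed 27 new [(0,3) (0,4) (0,5) (1,1) (1,2) (1,3) (1,4) (1,5) (2,1) (2,2) (2,3) (2,4) (2,5) (3,1) (3,2) (3,3) (3,4) (3,5) (4,1) (4,2) (4,3) (4,4) (4,5) (5,2) (5,3) (5,4) (5,5)] -> total=27
Click 2 (0,0) count=2: revealed 1 new [(0,0)] -> total=28
Click 3 (5,2) count=1: revealed 0 new [(none)] -> total=28
Click 4 (0,3) count=1: revealed 0 new [(none)] -> total=28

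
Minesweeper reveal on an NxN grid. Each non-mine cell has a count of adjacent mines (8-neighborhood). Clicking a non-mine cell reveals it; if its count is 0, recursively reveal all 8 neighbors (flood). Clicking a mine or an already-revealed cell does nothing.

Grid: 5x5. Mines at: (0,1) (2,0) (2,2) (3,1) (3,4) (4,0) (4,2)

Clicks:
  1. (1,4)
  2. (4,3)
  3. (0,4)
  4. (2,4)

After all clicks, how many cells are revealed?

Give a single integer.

Click 1 (1,4) count=0: revealed 8 new [(0,2) (0,3) (0,4) (1,2) (1,3) (1,4) (2,3) (2,4)] -> total=8
Click 2 (4,3) count=2: revealed 1 new [(4,3)] -> total=9
Click 3 (0,4) count=0: revealed 0 new [(none)] -> total=9
Click 4 (2,4) count=1: revealed 0 new [(none)] -> total=9

Answer: 9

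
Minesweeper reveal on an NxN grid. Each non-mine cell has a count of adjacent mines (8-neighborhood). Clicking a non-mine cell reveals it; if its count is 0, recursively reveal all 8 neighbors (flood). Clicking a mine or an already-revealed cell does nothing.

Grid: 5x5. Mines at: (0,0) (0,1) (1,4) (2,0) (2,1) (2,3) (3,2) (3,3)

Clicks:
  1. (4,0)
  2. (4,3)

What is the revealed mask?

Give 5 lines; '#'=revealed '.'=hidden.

Click 1 (4,0) count=0: revealed 4 new [(3,0) (3,1) (4,0) (4,1)] -> total=4
Click 2 (4,3) count=2: revealed 1 new [(4,3)] -> total=5

Answer: .....
.....
.....
##...
##.#.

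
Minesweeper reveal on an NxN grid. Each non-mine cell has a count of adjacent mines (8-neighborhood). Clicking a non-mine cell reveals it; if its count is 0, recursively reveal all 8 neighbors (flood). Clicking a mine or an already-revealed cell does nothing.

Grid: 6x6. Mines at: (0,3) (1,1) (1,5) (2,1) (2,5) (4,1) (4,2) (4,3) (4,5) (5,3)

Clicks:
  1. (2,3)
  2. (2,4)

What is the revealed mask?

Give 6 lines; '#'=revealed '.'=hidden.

Click 1 (2,3) count=0: revealed 9 new [(1,2) (1,3) (1,4) (2,2) (2,3) (2,4) (3,2) (3,3) (3,4)] -> total=9
Click 2 (2,4) count=2: revealed 0 new [(none)] -> total=9

Answer: ......
..###.
..###.
..###.
......
......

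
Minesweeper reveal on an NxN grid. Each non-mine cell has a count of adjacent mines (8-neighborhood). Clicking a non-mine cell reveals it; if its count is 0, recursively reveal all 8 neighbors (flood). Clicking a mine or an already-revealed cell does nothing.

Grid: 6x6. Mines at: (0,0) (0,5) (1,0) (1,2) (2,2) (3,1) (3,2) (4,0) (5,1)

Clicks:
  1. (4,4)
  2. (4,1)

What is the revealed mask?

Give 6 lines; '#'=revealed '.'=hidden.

Answer: ......
...###
...###
...###
.#####
..####

Derivation:
Click 1 (4,4) count=0: revealed 17 new [(1,3) (1,4) (1,5) (2,3) (2,4) (2,5) (3,3) (3,4) (3,5) (4,2) (4,3) (4,4) (4,5) (5,2) (5,3) (5,4) (5,5)] -> total=17
Click 2 (4,1) count=4: revealed 1 new [(4,1)] -> total=18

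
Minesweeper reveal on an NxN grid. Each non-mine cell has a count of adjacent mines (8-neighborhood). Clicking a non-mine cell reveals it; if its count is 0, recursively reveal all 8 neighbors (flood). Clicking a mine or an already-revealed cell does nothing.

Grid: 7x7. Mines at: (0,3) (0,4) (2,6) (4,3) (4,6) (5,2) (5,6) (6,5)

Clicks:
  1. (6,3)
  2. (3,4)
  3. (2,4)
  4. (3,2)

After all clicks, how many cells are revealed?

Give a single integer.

Answer: 29

Derivation:
Click 1 (6,3) count=1: revealed 1 new [(6,3)] -> total=1
Click 2 (3,4) count=1: revealed 1 new [(3,4)] -> total=2
Click 3 (2,4) count=0: revealed 27 new [(0,0) (0,1) (0,2) (1,0) (1,1) (1,2) (1,3) (1,4) (1,5) (2,0) (2,1) (2,2) (2,3) (2,4) (2,5) (3,0) (3,1) (3,2) (3,3) (3,5) (4,0) (4,1) (4,2) (5,0) (5,1) (6,0) (6,1)] -> total=29
Click 4 (3,2) count=1: revealed 0 new [(none)] -> total=29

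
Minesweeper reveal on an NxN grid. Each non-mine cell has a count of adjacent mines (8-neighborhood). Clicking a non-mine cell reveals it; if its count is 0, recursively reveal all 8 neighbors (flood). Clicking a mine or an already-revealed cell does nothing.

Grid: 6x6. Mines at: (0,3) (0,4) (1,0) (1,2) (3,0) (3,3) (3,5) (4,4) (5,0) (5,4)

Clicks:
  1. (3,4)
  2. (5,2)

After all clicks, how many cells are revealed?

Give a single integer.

Click 1 (3,4) count=3: revealed 1 new [(3,4)] -> total=1
Click 2 (5,2) count=0: revealed 6 new [(4,1) (4,2) (4,3) (5,1) (5,2) (5,3)] -> total=7

Answer: 7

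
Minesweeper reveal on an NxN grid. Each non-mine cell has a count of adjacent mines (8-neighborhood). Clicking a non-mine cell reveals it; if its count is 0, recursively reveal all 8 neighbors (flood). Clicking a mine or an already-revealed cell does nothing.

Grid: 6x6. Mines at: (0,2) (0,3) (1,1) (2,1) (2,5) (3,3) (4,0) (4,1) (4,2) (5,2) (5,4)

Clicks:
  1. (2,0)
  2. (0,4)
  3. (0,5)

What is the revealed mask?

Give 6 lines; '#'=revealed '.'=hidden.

Answer: ....##
....##
#.....
......
......
......

Derivation:
Click 1 (2,0) count=2: revealed 1 new [(2,0)] -> total=1
Click 2 (0,4) count=1: revealed 1 new [(0,4)] -> total=2
Click 3 (0,5) count=0: revealed 3 new [(0,5) (1,4) (1,5)] -> total=5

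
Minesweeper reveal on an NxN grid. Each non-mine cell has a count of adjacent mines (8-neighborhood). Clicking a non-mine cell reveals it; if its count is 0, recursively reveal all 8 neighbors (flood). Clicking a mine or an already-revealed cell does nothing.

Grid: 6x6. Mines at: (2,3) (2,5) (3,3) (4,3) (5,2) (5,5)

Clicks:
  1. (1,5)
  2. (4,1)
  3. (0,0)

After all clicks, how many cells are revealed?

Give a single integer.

Answer: 23

Derivation:
Click 1 (1,5) count=1: revealed 1 new [(1,5)] -> total=1
Click 2 (4,1) count=1: revealed 1 new [(4,1)] -> total=2
Click 3 (0,0) count=0: revealed 21 new [(0,0) (0,1) (0,2) (0,3) (0,4) (0,5) (1,0) (1,1) (1,2) (1,3) (1,4) (2,0) (2,1) (2,2) (3,0) (3,1) (3,2) (4,0) (4,2) (5,0) (5,1)] -> total=23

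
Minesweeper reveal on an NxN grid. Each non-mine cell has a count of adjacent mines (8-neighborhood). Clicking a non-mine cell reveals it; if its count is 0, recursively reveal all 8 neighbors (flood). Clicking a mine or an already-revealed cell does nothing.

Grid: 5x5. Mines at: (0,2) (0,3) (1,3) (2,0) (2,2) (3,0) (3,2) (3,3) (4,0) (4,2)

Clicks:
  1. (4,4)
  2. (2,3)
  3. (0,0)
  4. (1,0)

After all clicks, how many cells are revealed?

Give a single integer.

Click 1 (4,4) count=1: revealed 1 new [(4,4)] -> total=1
Click 2 (2,3) count=4: revealed 1 new [(2,3)] -> total=2
Click 3 (0,0) count=0: revealed 4 new [(0,0) (0,1) (1,0) (1,1)] -> total=6
Click 4 (1,0) count=1: revealed 0 new [(none)] -> total=6

Answer: 6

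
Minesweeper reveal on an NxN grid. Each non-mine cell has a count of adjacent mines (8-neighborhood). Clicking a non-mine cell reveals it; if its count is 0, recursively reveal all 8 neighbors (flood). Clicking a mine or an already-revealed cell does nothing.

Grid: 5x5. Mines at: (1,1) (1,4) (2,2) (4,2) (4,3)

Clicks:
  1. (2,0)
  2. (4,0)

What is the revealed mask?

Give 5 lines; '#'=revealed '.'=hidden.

Answer: .....
.....
##...
##...
##...

Derivation:
Click 1 (2,0) count=1: revealed 1 new [(2,0)] -> total=1
Click 2 (4,0) count=0: revealed 5 new [(2,1) (3,0) (3,1) (4,0) (4,1)] -> total=6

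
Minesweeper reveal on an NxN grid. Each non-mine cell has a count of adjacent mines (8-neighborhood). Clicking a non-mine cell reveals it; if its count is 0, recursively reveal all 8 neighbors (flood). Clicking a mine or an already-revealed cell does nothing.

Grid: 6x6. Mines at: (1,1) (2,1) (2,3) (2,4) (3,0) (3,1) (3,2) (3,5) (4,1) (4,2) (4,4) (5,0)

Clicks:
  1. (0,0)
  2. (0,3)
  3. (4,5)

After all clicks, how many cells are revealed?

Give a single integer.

Answer: 10

Derivation:
Click 1 (0,0) count=1: revealed 1 new [(0,0)] -> total=1
Click 2 (0,3) count=0: revealed 8 new [(0,2) (0,3) (0,4) (0,5) (1,2) (1,3) (1,4) (1,5)] -> total=9
Click 3 (4,5) count=2: revealed 1 new [(4,5)] -> total=10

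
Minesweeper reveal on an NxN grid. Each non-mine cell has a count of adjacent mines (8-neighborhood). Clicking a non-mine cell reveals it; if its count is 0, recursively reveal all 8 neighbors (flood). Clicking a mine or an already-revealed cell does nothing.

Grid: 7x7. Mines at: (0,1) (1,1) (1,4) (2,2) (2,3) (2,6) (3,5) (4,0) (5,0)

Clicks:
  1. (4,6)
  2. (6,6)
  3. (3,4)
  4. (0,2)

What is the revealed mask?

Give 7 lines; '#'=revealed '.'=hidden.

Answer: ..#....
.......
.......
.####..
.######
.######
.######

Derivation:
Click 1 (4,6) count=1: revealed 1 new [(4,6)] -> total=1
Click 2 (6,6) count=0: revealed 21 new [(3,1) (3,2) (3,3) (3,4) (4,1) (4,2) (4,3) (4,4) (4,5) (5,1) (5,2) (5,3) (5,4) (5,5) (5,6) (6,1) (6,2) (6,3) (6,4) (6,5) (6,6)] -> total=22
Click 3 (3,4) count=2: revealed 0 new [(none)] -> total=22
Click 4 (0,2) count=2: revealed 1 new [(0,2)] -> total=23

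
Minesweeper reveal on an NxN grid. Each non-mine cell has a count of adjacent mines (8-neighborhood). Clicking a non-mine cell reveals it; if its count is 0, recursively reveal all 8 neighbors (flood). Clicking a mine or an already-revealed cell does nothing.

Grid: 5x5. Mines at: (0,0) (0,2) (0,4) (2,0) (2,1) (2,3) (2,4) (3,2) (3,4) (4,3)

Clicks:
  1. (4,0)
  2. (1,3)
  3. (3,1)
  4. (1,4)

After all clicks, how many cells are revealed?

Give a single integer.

Answer: 6

Derivation:
Click 1 (4,0) count=0: revealed 4 new [(3,0) (3,1) (4,0) (4,1)] -> total=4
Click 2 (1,3) count=4: revealed 1 new [(1,3)] -> total=5
Click 3 (3,1) count=3: revealed 0 new [(none)] -> total=5
Click 4 (1,4) count=3: revealed 1 new [(1,4)] -> total=6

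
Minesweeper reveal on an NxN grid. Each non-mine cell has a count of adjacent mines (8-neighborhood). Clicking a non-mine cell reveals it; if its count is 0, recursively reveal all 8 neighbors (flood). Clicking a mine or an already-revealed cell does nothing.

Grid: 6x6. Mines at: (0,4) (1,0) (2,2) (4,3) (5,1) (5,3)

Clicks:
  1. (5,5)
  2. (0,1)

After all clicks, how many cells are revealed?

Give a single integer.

Answer: 14

Derivation:
Click 1 (5,5) count=0: revealed 13 new [(1,3) (1,4) (1,5) (2,3) (2,4) (2,5) (3,3) (3,4) (3,5) (4,4) (4,5) (5,4) (5,5)] -> total=13
Click 2 (0,1) count=1: revealed 1 new [(0,1)] -> total=14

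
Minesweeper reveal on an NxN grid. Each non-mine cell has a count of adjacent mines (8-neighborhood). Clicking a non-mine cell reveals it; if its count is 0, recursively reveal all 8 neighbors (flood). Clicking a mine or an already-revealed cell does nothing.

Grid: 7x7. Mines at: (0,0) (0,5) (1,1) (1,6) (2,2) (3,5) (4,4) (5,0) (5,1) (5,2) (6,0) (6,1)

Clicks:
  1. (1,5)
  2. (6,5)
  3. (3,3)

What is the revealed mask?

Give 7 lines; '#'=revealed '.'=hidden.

Click 1 (1,5) count=2: revealed 1 new [(1,5)] -> total=1
Click 2 (6,5) count=0: revealed 10 new [(4,5) (4,6) (5,3) (5,4) (5,5) (5,6) (6,3) (6,4) (6,5) (6,6)] -> total=11
Click 3 (3,3) count=2: revealed 1 new [(3,3)] -> total=12

Answer: .......
.....#.
.......
...#...
.....##
...####
...####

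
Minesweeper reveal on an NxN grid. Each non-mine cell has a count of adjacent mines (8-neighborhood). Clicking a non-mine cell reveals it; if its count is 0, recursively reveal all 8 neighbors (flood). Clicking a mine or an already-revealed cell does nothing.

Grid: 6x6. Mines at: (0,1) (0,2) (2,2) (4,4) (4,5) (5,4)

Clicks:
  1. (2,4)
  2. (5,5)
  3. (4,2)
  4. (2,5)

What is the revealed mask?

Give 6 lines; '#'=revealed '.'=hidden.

Click 1 (2,4) count=0: revealed 12 new [(0,3) (0,4) (0,5) (1,3) (1,4) (1,5) (2,3) (2,4) (2,5) (3,3) (3,4) (3,5)] -> total=12
Click 2 (5,5) count=3: revealed 1 new [(5,5)] -> total=13
Click 3 (4,2) count=0: revealed 15 new [(1,0) (1,1) (2,0) (2,1) (3,0) (3,1) (3,2) (4,0) (4,1) (4,2) (4,3) (5,0) (5,1) (5,2) (5,3)] -> total=28
Click 4 (2,5) count=0: revealed 0 new [(none)] -> total=28

Answer: ...###
##.###
##.###
######
####..
####.#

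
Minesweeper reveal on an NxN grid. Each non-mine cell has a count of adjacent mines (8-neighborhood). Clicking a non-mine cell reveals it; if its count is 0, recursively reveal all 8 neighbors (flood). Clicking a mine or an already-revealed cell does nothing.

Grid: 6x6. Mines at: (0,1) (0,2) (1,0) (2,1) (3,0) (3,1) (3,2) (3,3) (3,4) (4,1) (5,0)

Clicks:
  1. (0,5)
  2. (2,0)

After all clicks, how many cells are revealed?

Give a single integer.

Click 1 (0,5) count=0: revealed 9 new [(0,3) (0,4) (0,5) (1,3) (1,4) (1,5) (2,3) (2,4) (2,5)] -> total=9
Click 2 (2,0) count=4: revealed 1 new [(2,0)] -> total=10

Answer: 10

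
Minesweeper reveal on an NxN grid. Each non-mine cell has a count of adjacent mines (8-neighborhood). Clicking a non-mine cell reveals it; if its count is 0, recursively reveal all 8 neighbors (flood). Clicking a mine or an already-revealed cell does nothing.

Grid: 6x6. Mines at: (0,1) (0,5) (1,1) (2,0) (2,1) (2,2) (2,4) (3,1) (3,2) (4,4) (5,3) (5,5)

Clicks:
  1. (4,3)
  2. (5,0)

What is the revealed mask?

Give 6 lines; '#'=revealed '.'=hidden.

Click 1 (4,3) count=3: revealed 1 new [(4,3)] -> total=1
Click 2 (5,0) count=0: revealed 6 new [(4,0) (4,1) (4,2) (5,0) (5,1) (5,2)] -> total=7

Answer: ......
......
......
......
####..
###...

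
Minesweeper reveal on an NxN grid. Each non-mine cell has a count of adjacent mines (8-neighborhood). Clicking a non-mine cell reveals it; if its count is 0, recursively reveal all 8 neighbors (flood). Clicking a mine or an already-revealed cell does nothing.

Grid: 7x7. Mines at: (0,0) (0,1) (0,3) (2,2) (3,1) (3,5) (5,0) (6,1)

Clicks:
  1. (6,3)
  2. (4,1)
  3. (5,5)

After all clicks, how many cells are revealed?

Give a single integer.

Click 1 (6,3) count=0: revealed 18 new [(3,2) (3,3) (3,4) (4,2) (4,3) (4,4) (4,5) (4,6) (5,2) (5,3) (5,4) (5,5) (5,6) (6,2) (6,3) (6,4) (6,5) (6,6)] -> total=18
Click 2 (4,1) count=2: revealed 1 new [(4,1)] -> total=19
Click 3 (5,5) count=0: revealed 0 new [(none)] -> total=19

Answer: 19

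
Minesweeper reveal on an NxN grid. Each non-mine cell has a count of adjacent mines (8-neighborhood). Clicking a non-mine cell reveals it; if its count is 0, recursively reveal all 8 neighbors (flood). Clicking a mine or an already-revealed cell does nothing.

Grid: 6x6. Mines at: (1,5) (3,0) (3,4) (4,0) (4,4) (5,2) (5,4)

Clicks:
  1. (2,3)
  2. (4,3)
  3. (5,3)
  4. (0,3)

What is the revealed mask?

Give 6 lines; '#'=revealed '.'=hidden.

Answer: #####.
#####.
#####.
.###..
.###..
...#..

Derivation:
Click 1 (2,3) count=1: revealed 1 new [(2,3)] -> total=1
Click 2 (4,3) count=4: revealed 1 new [(4,3)] -> total=2
Click 3 (5,3) count=3: revealed 1 new [(5,3)] -> total=3
Click 4 (0,3) count=0: revealed 19 new [(0,0) (0,1) (0,2) (0,3) (0,4) (1,0) (1,1) (1,2) (1,3) (1,4) (2,0) (2,1) (2,2) (2,4) (3,1) (3,2) (3,3) (4,1) (4,2)] -> total=22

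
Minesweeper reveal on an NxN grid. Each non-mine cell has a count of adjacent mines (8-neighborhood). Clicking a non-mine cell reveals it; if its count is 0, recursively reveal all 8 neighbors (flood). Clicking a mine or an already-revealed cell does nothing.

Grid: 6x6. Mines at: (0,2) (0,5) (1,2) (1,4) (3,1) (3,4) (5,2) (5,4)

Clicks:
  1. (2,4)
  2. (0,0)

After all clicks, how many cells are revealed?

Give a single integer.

Answer: 7

Derivation:
Click 1 (2,4) count=2: revealed 1 new [(2,4)] -> total=1
Click 2 (0,0) count=0: revealed 6 new [(0,0) (0,1) (1,0) (1,1) (2,0) (2,1)] -> total=7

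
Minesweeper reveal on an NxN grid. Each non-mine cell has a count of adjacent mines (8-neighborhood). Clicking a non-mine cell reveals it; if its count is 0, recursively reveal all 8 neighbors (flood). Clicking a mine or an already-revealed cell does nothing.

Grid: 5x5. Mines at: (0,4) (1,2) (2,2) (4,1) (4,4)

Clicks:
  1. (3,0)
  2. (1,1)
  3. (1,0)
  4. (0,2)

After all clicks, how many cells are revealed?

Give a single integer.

Answer: 9

Derivation:
Click 1 (3,0) count=1: revealed 1 new [(3,0)] -> total=1
Click 2 (1,1) count=2: revealed 1 new [(1,1)] -> total=2
Click 3 (1,0) count=0: revealed 6 new [(0,0) (0,1) (1,0) (2,0) (2,1) (3,1)] -> total=8
Click 4 (0,2) count=1: revealed 1 new [(0,2)] -> total=9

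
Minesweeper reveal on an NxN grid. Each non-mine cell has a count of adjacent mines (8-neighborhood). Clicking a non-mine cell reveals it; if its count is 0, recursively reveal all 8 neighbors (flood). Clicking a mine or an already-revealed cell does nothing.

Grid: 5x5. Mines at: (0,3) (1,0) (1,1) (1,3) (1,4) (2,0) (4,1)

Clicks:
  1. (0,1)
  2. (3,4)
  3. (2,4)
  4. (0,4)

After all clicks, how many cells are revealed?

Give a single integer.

Answer: 11

Derivation:
Click 1 (0,1) count=2: revealed 1 new [(0,1)] -> total=1
Click 2 (3,4) count=0: revealed 9 new [(2,2) (2,3) (2,4) (3,2) (3,3) (3,4) (4,2) (4,3) (4,4)] -> total=10
Click 3 (2,4) count=2: revealed 0 new [(none)] -> total=10
Click 4 (0,4) count=3: revealed 1 new [(0,4)] -> total=11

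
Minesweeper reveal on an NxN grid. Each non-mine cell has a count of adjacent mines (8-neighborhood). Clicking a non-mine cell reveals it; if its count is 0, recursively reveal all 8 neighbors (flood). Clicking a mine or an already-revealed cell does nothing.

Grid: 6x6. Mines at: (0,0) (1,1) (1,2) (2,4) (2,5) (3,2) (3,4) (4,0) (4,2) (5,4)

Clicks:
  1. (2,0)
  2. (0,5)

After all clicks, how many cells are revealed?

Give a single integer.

Answer: 7

Derivation:
Click 1 (2,0) count=1: revealed 1 new [(2,0)] -> total=1
Click 2 (0,5) count=0: revealed 6 new [(0,3) (0,4) (0,5) (1,3) (1,4) (1,5)] -> total=7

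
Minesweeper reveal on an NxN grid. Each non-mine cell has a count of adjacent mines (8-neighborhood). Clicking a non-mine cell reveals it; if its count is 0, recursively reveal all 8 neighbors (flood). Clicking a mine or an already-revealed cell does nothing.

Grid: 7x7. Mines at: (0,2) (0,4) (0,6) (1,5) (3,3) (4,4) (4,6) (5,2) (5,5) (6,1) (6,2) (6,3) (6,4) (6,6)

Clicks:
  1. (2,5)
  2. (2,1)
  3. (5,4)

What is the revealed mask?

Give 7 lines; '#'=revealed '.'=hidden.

Click 1 (2,5) count=1: revealed 1 new [(2,5)] -> total=1
Click 2 (2,1) count=0: revealed 16 new [(0,0) (0,1) (1,0) (1,1) (1,2) (2,0) (2,1) (2,2) (3,0) (3,1) (3,2) (4,0) (4,1) (4,2) (5,0) (5,1)] -> total=17
Click 3 (5,4) count=4: revealed 1 new [(5,4)] -> total=18

Answer: ##.....
###....
###..#.
###....
###....
##..#..
.......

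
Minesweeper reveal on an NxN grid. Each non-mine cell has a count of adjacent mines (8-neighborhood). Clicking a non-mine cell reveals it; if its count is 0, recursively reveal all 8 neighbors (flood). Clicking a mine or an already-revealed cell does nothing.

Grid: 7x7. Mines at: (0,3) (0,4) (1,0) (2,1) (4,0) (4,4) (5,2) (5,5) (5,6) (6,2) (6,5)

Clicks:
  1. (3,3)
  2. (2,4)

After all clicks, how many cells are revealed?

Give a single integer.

Answer: 19

Derivation:
Click 1 (3,3) count=1: revealed 1 new [(3,3)] -> total=1
Click 2 (2,4) count=0: revealed 18 new [(0,5) (0,6) (1,2) (1,3) (1,4) (1,5) (1,6) (2,2) (2,3) (2,4) (2,5) (2,6) (3,2) (3,4) (3,5) (3,6) (4,5) (4,6)] -> total=19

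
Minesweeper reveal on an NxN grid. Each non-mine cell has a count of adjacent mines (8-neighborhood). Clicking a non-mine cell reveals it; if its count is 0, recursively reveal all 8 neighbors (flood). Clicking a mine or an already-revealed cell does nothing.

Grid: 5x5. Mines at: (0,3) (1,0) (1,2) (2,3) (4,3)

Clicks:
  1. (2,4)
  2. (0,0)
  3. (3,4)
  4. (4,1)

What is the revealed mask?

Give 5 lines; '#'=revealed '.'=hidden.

Click 1 (2,4) count=1: revealed 1 new [(2,4)] -> total=1
Click 2 (0,0) count=1: revealed 1 new [(0,0)] -> total=2
Click 3 (3,4) count=2: revealed 1 new [(3,4)] -> total=3
Click 4 (4,1) count=0: revealed 9 new [(2,0) (2,1) (2,2) (3,0) (3,1) (3,2) (4,0) (4,1) (4,2)] -> total=12

Answer: #....
.....
###.#
###.#
###..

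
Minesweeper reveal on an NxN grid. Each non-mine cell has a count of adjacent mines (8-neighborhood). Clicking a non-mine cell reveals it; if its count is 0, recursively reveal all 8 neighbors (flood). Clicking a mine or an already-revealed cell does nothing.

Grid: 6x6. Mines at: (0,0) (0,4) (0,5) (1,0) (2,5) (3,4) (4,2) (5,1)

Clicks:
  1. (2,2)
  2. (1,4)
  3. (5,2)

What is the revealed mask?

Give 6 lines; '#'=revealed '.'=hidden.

Answer: .###..
.####.
.###..
.###..
......
..#...

Derivation:
Click 1 (2,2) count=0: revealed 12 new [(0,1) (0,2) (0,3) (1,1) (1,2) (1,3) (2,1) (2,2) (2,3) (3,1) (3,2) (3,3)] -> total=12
Click 2 (1,4) count=3: revealed 1 new [(1,4)] -> total=13
Click 3 (5,2) count=2: revealed 1 new [(5,2)] -> total=14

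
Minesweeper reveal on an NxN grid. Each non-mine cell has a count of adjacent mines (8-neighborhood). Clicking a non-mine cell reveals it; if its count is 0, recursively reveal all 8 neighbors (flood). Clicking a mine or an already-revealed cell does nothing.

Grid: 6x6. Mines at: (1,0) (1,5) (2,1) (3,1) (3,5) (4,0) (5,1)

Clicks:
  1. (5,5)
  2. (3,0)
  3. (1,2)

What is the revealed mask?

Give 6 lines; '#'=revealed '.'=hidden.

Answer: .####.
.####.
..###.
#.###.
..####
..####

Derivation:
Click 1 (5,5) count=0: revealed 22 new [(0,1) (0,2) (0,3) (0,4) (1,1) (1,2) (1,3) (1,4) (2,2) (2,3) (2,4) (3,2) (3,3) (3,4) (4,2) (4,3) (4,4) (4,5) (5,2) (5,3) (5,4) (5,5)] -> total=22
Click 2 (3,0) count=3: revealed 1 new [(3,0)] -> total=23
Click 3 (1,2) count=1: revealed 0 new [(none)] -> total=23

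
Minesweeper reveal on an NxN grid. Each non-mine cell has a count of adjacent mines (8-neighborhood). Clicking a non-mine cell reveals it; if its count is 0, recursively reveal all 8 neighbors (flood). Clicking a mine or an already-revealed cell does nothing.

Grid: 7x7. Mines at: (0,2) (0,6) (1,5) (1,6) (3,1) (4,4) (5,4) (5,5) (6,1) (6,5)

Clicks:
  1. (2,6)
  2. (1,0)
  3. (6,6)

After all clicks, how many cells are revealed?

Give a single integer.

Click 1 (2,6) count=2: revealed 1 new [(2,6)] -> total=1
Click 2 (1,0) count=0: revealed 6 new [(0,0) (0,1) (1,0) (1,1) (2,0) (2,1)] -> total=7
Click 3 (6,6) count=2: revealed 1 new [(6,6)] -> total=8

Answer: 8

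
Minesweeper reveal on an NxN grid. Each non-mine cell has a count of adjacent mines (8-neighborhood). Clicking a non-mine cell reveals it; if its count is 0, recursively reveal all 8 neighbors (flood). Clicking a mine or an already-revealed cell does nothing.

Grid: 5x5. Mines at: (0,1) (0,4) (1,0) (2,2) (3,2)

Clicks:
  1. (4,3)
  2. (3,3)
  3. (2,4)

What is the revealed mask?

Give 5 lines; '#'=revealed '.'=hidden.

Answer: .....
...##
...##
...##
...##

Derivation:
Click 1 (4,3) count=1: revealed 1 new [(4,3)] -> total=1
Click 2 (3,3) count=2: revealed 1 new [(3,3)] -> total=2
Click 3 (2,4) count=0: revealed 6 new [(1,3) (1,4) (2,3) (2,4) (3,4) (4,4)] -> total=8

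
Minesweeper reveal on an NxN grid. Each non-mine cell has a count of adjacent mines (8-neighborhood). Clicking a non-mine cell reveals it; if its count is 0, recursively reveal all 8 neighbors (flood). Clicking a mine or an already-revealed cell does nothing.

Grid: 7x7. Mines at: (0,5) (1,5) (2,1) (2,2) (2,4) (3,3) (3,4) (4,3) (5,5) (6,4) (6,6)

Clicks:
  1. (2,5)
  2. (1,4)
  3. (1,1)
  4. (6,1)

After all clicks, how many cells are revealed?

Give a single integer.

Answer: 17

Derivation:
Click 1 (2,5) count=3: revealed 1 new [(2,5)] -> total=1
Click 2 (1,4) count=3: revealed 1 new [(1,4)] -> total=2
Click 3 (1,1) count=2: revealed 1 new [(1,1)] -> total=3
Click 4 (6,1) count=0: revealed 14 new [(3,0) (3,1) (3,2) (4,0) (4,1) (4,2) (5,0) (5,1) (5,2) (5,3) (6,0) (6,1) (6,2) (6,3)] -> total=17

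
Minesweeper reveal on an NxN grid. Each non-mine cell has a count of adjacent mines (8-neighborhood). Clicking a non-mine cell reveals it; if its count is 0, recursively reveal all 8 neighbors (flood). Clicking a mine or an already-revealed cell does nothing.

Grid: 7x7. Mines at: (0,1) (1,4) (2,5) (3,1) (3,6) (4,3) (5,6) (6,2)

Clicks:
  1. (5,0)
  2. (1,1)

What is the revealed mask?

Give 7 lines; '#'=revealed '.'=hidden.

Click 1 (5,0) count=0: revealed 6 new [(4,0) (4,1) (5,0) (5,1) (6,0) (6,1)] -> total=6
Click 2 (1,1) count=1: revealed 1 new [(1,1)] -> total=7

Answer: .......
.#.....
.......
.......
##.....
##.....
##.....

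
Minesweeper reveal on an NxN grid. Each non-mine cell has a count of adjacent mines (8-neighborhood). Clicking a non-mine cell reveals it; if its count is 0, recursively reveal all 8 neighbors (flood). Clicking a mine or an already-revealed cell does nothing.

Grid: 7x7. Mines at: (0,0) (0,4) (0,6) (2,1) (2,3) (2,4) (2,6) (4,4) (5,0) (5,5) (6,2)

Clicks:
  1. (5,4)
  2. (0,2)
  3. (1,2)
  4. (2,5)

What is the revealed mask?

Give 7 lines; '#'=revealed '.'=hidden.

Answer: .###...
.###...
.....#.
.......
.......
....#..
.......

Derivation:
Click 1 (5,4) count=2: revealed 1 new [(5,4)] -> total=1
Click 2 (0,2) count=0: revealed 6 new [(0,1) (0,2) (0,3) (1,1) (1,2) (1,3)] -> total=7
Click 3 (1,2) count=2: revealed 0 new [(none)] -> total=7
Click 4 (2,5) count=2: revealed 1 new [(2,5)] -> total=8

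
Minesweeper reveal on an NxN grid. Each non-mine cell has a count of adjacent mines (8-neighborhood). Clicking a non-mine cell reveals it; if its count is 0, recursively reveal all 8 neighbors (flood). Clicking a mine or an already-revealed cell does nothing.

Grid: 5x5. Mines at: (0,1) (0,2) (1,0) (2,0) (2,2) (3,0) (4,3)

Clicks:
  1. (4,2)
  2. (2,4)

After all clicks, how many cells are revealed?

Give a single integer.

Click 1 (4,2) count=1: revealed 1 new [(4,2)] -> total=1
Click 2 (2,4) count=0: revealed 8 new [(0,3) (0,4) (1,3) (1,4) (2,3) (2,4) (3,3) (3,4)] -> total=9

Answer: 9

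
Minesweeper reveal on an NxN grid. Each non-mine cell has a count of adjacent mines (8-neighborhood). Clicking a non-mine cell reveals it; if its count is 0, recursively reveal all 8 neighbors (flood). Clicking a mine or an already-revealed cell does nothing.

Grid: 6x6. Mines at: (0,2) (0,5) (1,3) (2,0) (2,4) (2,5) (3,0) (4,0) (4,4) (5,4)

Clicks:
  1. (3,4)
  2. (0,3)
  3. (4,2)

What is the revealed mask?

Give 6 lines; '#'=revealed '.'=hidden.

Click 1 (3,4) count=3: revealed 1 new [(3,4)] -> total=1
Click 2 (0,3) count=2: revealed 1 new [(0,3)] -> total=2
Click 3 (4,2) count=0: revealed 12 new [(2,1) (2,2) (2,3) (3,1) (3,2) (3,3) (4,1) (4,2) (4,3) (5,1) (5,2) (5,3)] -> total=14

Answer: ...#..
......
.###..
.####.
.###..
.###..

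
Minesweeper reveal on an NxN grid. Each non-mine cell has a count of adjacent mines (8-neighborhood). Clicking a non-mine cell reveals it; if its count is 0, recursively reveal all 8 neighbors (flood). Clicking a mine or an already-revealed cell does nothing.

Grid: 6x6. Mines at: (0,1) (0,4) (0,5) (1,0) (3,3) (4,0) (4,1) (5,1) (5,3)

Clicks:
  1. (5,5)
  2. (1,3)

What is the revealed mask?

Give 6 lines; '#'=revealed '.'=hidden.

Click 1 (5,5) count=0: revealed 10 new [(1,4) (1,5) (2,4) (2,5) (3,4) (3,5) (4,4) (4,5) (5,4) (5,5)] -> total=10
Click 2 (1,3) count=1: revealed 1 new [(1,3)] -> total=11

Answer: ......
...###
....##
....##
....##
....##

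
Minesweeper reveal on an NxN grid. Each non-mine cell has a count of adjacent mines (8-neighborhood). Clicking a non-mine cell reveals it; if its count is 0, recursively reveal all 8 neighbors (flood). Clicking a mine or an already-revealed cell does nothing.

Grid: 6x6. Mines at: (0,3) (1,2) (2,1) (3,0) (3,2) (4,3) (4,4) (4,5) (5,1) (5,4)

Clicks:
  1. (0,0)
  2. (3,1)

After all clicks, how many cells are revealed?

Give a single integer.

Click 1 (0,0) count=0: revealed 4 new [(0,0) (0,1) (1,0) (1,1)] -> total=4
Click 2 (3,1) count=3: revealed 1 new [(3,1)] -> total=5

Answer: 5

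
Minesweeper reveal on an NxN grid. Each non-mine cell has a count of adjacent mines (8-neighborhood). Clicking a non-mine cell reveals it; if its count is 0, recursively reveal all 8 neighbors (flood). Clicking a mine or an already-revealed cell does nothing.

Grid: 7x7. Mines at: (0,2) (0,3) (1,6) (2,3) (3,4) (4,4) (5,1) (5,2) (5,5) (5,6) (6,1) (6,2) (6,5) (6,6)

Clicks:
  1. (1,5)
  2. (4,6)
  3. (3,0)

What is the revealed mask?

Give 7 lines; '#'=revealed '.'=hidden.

Click 1 (1,5) count=1: revealed 1 new [(1,5)] -> total=1
Click 2 (4,6) count=2: revealed 1 new [(4,6)] -> total=2
Click 3 (3,0) count=0: revealed 14 new [(0,0) (0,1) (1,0) (1,1) (1,2) (2,0) (2,1) (2,2) (3,0) (3,1) (3,2) (4,0) (4,1) (4,2)] -> total=16

Answer: ##.....
###..#.
###....
###....
###...#
.......
.......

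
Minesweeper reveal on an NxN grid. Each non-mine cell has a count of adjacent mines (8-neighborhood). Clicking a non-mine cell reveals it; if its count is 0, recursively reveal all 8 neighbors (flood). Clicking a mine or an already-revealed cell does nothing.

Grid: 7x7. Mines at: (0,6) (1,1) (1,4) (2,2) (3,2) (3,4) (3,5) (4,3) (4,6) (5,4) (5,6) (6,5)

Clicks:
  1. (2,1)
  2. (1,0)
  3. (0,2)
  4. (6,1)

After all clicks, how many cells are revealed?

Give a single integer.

Answer: 17

Derivation:
Click 1 (2,1) count=3: revealed 1 new [(2,1)] -> total=1
Click 2 (1,0) count=1: revealed 1 new [(1,0)] -> total=2
Click 3 (0,2) count=1: revealed 1 new [(0,2)] -> total=3
Click 4 (6,1) count=0: revealed 14 new [(2,0) (3,0) (3,1) (4,0) (4,1) (4,2) (5,0) (5,1) (5,2) (5,3) (6,0) (6,1) (6,2) (6,3)] -> total=17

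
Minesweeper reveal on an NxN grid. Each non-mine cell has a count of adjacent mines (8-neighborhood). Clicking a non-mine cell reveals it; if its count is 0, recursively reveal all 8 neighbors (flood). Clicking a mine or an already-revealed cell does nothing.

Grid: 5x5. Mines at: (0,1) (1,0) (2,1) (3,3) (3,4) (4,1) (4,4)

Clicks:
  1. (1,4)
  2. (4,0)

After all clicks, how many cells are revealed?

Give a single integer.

Click 1 (1,4) count=0: revealed 9 new [(0,2) (0,3) (0,4) (1,2) (1,3) (1,4) (2,2) (2,3) (2,4)] -> total=9
Click 2 (4,0) count=1: revealed 1 new [(4,0)] -> total=10

Answer: 10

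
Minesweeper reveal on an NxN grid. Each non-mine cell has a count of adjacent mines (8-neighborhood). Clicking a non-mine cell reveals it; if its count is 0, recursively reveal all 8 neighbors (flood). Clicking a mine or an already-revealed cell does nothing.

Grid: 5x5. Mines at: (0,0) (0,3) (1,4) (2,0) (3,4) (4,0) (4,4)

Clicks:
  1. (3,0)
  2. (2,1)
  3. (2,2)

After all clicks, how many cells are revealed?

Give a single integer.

Answer: 13

Derivation:
Click 1 (3,0) count=2: revealed 1 new [(3,0)] -> total=1
Click 2 (2,1) count=1: revealed 1 new [(2,1)] -> total=2
Click 3 (2,2) count=0: revealed 11 new [(1,1) (1,2) (1,3) (2,2) (2,3) (3,1) (3,2) (3,3) (4,1) (4,2) (4,3)] -> total=13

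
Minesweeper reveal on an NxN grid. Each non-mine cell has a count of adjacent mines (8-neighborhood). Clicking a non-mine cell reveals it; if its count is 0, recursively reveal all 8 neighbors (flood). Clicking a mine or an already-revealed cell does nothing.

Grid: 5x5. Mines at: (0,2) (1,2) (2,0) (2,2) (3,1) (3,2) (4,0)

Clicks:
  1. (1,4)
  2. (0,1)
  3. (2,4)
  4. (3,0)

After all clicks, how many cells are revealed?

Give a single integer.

Click 1 (1,4) count=0: revealed 10 new [(0,3) (0,4) (1,3) (1,4) (2,3) (2,4) (3,3) (3,4) (4,3) (4,4)] -> total=10
Click 2 (0,1) count=2: revealed 1 new [(0,1)] -> total=11
Click 3 (2,4) count=0: revealed 0 new [(none)] -> total=11
Click 4 (3,0) count=3: revealed 1 new [(3,0)] -> total=12

Answer: 12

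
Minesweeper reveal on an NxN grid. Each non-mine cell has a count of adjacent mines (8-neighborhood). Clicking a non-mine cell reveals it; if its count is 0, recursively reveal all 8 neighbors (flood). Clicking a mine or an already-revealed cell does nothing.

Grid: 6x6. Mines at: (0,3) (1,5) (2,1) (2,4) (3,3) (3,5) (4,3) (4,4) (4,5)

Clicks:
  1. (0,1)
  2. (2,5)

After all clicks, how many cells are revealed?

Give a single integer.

Click 1 (0,1) count=0: revealed 6 new [(0,0) (0,1) (0,2) (1,0) (1,1) (1,2)] -> total=6
Click 2 (2,5) count=3: revealed 1 new [(2,5)] -> total=7

Answer: 7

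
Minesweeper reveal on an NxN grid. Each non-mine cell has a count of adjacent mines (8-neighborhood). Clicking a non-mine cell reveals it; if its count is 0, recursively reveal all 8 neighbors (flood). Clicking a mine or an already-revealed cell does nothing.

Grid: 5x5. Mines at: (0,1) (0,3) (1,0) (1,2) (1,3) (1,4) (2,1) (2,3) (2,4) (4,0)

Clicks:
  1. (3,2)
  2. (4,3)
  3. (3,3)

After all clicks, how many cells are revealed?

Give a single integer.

Answer: 8

Derivation:
Click 1 (3,2) count=2: revealed 1 new [(3,2)] -> total=1
Click 2 (4,3) count=0: revealed 7 new [(3,1) (3,3) (3,4) (4,1) (4,2) (4,3) (4,4)] -> total=8
Click 3 (3,3) count=2: revealed 0 new [(none)] -> total=8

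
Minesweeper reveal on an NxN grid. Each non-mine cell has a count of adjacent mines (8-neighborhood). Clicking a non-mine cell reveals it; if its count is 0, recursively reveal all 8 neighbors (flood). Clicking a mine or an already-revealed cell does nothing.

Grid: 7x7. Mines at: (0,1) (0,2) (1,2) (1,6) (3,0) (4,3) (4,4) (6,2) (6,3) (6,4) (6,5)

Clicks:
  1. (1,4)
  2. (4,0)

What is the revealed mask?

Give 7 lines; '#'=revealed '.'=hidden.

Answer: ...###.
...###.
...###.
...###.
#......
.......
.......

Derivation:
Click 1 (1,4) count=0: revealed 12 new [(0,3) (0,4) (0,5) (1,3) (1,4) (1,5) (2,3) (2,4) (2,5) (3,3) (3,4) (3,5)] -> total=12
Click 2 (4,0) count=1: revealed 1 new [(4,0)] -> total=13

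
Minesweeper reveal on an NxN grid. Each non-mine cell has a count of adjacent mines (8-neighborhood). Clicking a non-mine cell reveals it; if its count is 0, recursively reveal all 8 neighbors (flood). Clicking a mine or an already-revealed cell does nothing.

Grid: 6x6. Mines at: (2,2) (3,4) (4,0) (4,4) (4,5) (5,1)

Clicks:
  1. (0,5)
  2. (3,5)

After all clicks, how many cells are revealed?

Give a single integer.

Click 1 (0,5) count=0: revealed 19 new [(0,0) (0,1) (0,2) (0,3) (0,4) (0,5) (1,0) (1,1) (1,2) (1,3) (1,4) (1,5) (2,0) (2,1) (2,3) (2,4) (2,5) (3,0) (3,1)] -> total=19
Click 2 (3,5) count=3: revealed 1 new [(3,5)] -> total=20

Answer: 20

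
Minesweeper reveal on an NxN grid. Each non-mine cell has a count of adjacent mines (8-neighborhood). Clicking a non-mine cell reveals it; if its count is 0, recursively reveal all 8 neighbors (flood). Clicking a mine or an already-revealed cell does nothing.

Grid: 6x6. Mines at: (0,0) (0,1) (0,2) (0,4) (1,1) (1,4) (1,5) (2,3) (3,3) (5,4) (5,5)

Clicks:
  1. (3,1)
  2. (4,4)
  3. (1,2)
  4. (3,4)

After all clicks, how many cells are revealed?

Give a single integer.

Answer: 17

Derivation:
Click 1 (3,1) count=0: revealed 14 new [(2,0) (2,1) (2,2) (3,0) (3,1) (3,2) (4,0) (4,1) (4,2) (4,3) (5,0) (5,1) (5,2) (5,3)] -> total=14
Click 2 (4,4) count=3: revealed 1 new [(4,4)] -> total=15
Click 3 (1,2) count=4: revealed 1 new [(1,2)] -> total=16
Click 4 (3,4) count=2: revealed 1 new [(3,4)] -> total=17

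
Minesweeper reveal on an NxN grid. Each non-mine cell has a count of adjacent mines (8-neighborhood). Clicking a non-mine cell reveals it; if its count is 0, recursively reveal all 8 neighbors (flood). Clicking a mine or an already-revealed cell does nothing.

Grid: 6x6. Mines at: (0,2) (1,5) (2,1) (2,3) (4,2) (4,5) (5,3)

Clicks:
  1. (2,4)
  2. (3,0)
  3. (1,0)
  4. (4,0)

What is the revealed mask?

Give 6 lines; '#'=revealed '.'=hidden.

Answer: ......
#.....
....#.
##....
##....
##....

Derivation:
Click 1 (2,4) count=2: revealed 1 new [(2,4)] -> total=1
Click 2 (3,0) count=1: revealed 1 new [(3,0)] -> total=2
Click 3 (1,0) count=1: revealed 1 new [(1,0)] -> total=3
Click 4 (4,0) count=0: revealed 5 new [(3,1) (4,0) (4,1) (5,0) (5,1)] -> total=8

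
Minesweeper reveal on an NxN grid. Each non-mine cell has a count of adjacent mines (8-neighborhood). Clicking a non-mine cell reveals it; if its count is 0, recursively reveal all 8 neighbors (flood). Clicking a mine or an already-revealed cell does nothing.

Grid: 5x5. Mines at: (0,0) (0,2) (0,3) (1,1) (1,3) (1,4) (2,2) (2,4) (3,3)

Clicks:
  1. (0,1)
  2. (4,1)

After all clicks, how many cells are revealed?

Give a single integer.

Answer: 9

Derivation:
Click 1 (0,1) count=3: revealed 1 new [(0,1)] -> total=1
Click 2 (4,1) count=0: revealed 8 new [(2,0) (2,1) (3,0) (3,1) (3,2) (4,0) (4,1) (4,2)] -> total=9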